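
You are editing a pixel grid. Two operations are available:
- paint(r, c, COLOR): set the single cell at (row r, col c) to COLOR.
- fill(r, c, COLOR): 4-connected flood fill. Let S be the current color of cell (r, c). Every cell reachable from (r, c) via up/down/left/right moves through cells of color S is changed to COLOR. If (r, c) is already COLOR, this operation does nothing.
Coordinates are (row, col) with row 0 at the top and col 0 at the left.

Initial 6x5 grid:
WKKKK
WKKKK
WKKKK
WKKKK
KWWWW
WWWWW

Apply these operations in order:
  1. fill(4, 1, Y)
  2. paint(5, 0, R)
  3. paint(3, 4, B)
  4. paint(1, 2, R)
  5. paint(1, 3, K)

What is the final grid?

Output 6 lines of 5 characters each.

Answer: WKKKK
WKRKK
WKKKK
WKKKB
KYYYY
RYYYY

Derivation:
After op 1 fill(4,1,Y) [9 cells changed]:
WKKKK
WKKKK
WKKKK
WKKKK
KYYYY
YYYYY
After op 2 paint(5,0,R):
WKKKK
WKKKK
WKKKK
WKKKK
KYYYY
RYYYY
After op 3 paint(3,4,B):
WKKKK
WKKKK
WKKKK
WKKKB
KYYYY
RYYYY
After op 4 paint(1,2,R):
WKKKK
WKRKK
WKKKK
WKKKB
KYYYY
RYYYY
After op 5 paint(1,3,K):
WKKKK
WKRKK
WKKKK
WKKKB
KYYYY
RYYYY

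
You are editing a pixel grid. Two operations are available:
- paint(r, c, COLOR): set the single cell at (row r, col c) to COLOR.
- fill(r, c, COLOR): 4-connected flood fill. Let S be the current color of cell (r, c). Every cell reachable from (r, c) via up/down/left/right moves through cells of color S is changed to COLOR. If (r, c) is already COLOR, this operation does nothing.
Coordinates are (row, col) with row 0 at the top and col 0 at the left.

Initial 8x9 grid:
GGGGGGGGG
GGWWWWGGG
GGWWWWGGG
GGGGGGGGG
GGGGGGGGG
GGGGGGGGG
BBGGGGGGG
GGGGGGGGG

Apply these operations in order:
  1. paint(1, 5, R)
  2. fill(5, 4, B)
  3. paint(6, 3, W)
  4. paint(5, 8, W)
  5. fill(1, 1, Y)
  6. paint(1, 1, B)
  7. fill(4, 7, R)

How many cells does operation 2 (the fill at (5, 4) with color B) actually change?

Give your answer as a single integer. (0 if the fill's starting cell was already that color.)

After op 1 paint(1,5,R):
GGGGGGGGG
GGWWWRGGG
GGWWWWGGG
GGGGGGGGG
GGGGGGGGG
GGGGGGGGG
BBGGGGGGG
GGGGGGGGG
After op 2 fill(5,4,B) [62 cells changed]:
BBBBBBBBB
BBWWWRBBB
BBWWWWBBB
BBBBBBBBB
BBBBBBBBB
BBBBBBBBB
BBBBBBBBB
BBBBBBBBB

Answer: 62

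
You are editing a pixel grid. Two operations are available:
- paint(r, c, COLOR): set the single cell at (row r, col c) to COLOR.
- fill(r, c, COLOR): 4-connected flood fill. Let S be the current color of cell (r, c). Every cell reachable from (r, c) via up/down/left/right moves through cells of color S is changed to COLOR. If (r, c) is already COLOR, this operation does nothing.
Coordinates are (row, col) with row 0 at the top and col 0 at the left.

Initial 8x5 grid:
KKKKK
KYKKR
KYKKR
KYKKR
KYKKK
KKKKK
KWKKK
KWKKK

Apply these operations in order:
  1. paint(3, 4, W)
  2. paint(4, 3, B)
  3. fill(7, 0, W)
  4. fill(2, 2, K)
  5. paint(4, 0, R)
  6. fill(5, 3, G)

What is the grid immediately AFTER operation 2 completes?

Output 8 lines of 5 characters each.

After op 1 paint(3,4,W):
KKKKK
KYKKR
KYKKR
KYKKW
KYKKK
KKKKK
KWKKK
KWKKK
After op 2 paint(4,3,B):
KKKKK
KYKKR
KYKKR
KYKKW
KYKBK
KKKKK
KWKKK
KWKKK

Answer: KKKKK
KYKKR
KYKKR
KYKKW
KYKBK
KKKKK
KWKKK
KWKKK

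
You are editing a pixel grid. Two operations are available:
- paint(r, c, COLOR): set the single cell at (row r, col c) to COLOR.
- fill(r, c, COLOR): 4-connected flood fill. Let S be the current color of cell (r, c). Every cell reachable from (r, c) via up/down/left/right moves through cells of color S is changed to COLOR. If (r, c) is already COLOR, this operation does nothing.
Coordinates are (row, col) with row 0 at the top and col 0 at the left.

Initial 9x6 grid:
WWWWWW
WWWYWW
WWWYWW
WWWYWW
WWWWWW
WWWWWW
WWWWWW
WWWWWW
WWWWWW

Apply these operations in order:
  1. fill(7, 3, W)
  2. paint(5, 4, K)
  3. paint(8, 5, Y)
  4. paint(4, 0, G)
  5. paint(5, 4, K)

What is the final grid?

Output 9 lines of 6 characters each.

After op 1 fill(7,3,W) [0 cells changed]:
WWWWWW
WWWYWW
WWWYWW
WWWYWW
WWWWWW
WWWWWW
WWWWWW
WWWWWW
WWWWWW
After op 2 paint(5,4,K):
WWWWWW
WWWYWW
WWWYWW
WWWYWW
WWWWWW
WWWWKW
WWWWWW
WWWWWW
WWWWWW
After op 3 paint(8,5,Y):
WWWWWW
WWWYWW
WWWYWW
WWWYWW
WWWWWW
WWWWKW
WWWWWW
WWWWWW
WWWWWY
After op 4 paint(4,0,G):
WWWWWW
WWWYWW
WWWYWW
WWWYWW
GWWWWW
WWWWKW
WWWWWW
WWWWWW
WWWWWY
After op 5 paint(5,4,K):
WWWWWW
WWWYWW
WWWYWW
WWWYWW
GWWWWW
WWWWKW
WWWWWW
WWWWWW
WWWWWY

Answer: WWWWWW
WWWYWW
WWWYWW
WWWYWW
GWWWWW
WWWWKW
WWWWWW
WWWWWW
WWWWWY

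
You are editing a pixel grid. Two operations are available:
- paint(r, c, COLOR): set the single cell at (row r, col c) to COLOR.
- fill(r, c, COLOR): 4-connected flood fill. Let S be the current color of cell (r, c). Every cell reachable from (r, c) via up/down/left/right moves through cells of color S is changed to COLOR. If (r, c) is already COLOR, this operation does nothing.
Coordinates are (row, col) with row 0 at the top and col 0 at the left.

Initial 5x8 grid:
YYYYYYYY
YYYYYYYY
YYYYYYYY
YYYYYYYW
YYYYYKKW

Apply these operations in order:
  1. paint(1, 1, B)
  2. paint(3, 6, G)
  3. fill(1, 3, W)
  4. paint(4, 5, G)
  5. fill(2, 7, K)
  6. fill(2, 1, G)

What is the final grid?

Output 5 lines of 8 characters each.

After op 1 paint(1,1,B):
YYYYYYYY
YBYYYYYY
YYYYYYYY
YYYYYYYW
YYYYYKKW
After op 2 paint(3,6,G):
YYYYYYYY
YBYYYYYY
YYYYYYYY
YYYYYYGW
YYYYYKKW
After op 3 fill(1,3,W) [34 cells changed]:
WWWWWWWW
WBWWWWWW
WWWWWWWW
WWWWWWGW
WWWWWKKW
After op 4 paint(4,5,G):
WWWWWWWW
WBWWWWWW
WWWWWWWW
WWWWWWGW
WWWWWGKW
After op 5 fill(2,7,K) [36 cells changed]:
KKKKKKKK
KBKKKKKK
KKKKKKKK
KKKKKKGK
KKKKKGKK
After op 6 fill(2,1,G) [37 cells changed]:
GGGGGGGG
GBGGGGGG
GGGGGGGG
GGGGGGGG
GGGGGGGG

Answer: GGGGGGGG
GBGGGGGG
GGGGGGGG
GGGGGGGG
GGGGGGGG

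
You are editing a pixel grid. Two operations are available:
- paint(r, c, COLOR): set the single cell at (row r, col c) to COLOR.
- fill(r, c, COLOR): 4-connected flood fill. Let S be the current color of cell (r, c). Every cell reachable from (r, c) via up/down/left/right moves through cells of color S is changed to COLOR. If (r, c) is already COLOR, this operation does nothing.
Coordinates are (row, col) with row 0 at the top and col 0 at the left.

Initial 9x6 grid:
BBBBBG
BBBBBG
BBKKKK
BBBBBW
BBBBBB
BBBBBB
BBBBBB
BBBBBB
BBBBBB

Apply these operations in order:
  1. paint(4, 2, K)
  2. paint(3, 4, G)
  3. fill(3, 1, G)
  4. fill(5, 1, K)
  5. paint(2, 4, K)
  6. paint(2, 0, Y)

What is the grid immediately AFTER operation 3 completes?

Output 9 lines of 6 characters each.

After op 1 paint(4,2,K):
BBBBBG
BBBBBG
BBKKKK
BBBBBW
BBKBBB
BBBBBB
BBBBBB
BBBBBB
BBBBBB
After op 2 paint(3,4,G):
BBBBBG
BBBBBG
BBKKKK
BBBBGW
BBKBBB
BBBBBB
BBBBBB
BBBBBB
BBBBBB
After op 3 fill(3,1,G) [45 cells changed]:
GGGGGG
GGGGGG
GGKKKK
GGGGGW
GGKGGG
GGGGGG
GGGGGG
GGGGGG
GGGGGG

Answer: GGGGGG
GGGGGG
GGKKKK
GGGGGW
GGKGGG
GGGGGG
GGGGGG
GGGGGG
GGGGGG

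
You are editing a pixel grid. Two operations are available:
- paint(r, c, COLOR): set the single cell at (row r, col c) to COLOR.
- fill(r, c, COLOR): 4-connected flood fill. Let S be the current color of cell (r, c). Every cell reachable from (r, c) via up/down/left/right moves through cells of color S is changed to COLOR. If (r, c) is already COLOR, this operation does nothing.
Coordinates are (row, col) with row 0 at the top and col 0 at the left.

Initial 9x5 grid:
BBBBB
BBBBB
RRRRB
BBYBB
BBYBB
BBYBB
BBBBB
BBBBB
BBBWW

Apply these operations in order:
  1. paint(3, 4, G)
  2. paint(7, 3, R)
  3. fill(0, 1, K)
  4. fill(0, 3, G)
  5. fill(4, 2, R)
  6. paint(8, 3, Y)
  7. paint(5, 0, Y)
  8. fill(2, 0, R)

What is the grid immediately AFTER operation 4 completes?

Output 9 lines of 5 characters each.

After op 1 paint(3,4,G):
BBBBB
BBBBB
RRRRB
BBYBG
BBYBB
BBYBB
BBBBB
BBBBB
BBBWW
After op 2 paint(7,3,R):
BBBBB
BBBBB
RRRRB
BBYBG
BBYBB
BBYBB
BBBBB
BBBRB
BBBWW
After op 3 fill(0,1,K) [11 cells changed]:
KKKKK
KKKKK
RRRRK
BBYBG
BBYBB
BBYBB
BBBBB
BBBRB
BBBWW
After op 4 fill(0,3,G) [11 cells changed]:
GGGGG
GGGGG
RRRRG
BBYBG
BBYBB
BBYBB
BBBBB
BBBRB
BBBWW

Answer: GGGGG
GGGGG
RRRRG
BBYBG
BBYBB
BBYBB
BBBBB
BBBRB
BBBWW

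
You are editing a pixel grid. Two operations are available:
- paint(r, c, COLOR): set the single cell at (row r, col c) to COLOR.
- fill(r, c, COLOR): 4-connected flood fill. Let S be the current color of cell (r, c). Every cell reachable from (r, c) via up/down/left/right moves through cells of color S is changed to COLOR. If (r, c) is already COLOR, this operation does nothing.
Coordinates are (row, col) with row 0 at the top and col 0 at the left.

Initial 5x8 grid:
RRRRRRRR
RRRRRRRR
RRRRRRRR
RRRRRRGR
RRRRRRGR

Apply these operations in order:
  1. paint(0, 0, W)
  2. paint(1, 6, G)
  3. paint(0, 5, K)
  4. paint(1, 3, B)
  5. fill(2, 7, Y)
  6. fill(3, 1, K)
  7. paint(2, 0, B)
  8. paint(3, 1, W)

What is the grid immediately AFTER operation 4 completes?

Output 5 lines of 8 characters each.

After op 1 paint(0,0,W):
WRRRRRRR
RRRRRRRR
RRRRRRRR
RRRRRRGR
RRRRRRGR
After op 2 paint(1,6,G):
WRRRRRRR
RRRRRRGR
RRRRRRRR
RRRRRRGR
RRRRRRGR
After op 3 paint(0,5,K):
WRRRRKRR
RRRRRRGR
RRRRRRRR
RRRRRRGR
RRRRRRGR
After op 4 paint(1,3,B):
WRRRRKRR
RRRBRRGR
RRRRRRRR
RRRRRRGR
RRRRRRGR

Answer: WRRRRKRR
RRRBRRGR
RRRRRRRR
RRRRRRGR
RRRRRRGR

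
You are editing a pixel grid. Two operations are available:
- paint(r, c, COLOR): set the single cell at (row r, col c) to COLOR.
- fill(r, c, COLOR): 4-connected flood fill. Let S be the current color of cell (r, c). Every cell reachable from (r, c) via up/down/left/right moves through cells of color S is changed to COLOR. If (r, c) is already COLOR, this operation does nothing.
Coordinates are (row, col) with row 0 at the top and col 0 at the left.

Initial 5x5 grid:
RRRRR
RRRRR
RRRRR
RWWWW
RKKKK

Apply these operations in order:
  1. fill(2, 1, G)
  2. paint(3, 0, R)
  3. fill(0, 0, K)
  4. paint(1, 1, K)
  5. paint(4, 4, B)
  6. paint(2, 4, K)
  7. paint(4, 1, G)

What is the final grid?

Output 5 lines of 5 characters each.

Answer: KKKKK
KKKKK
KKKKK
RWWWW
GGKKB

Derivation:
After op 1 fill(2,1,G) [17 cells changed]:
GGGGG
GGGGG
GGGGG
GWWWW
GKKKK
After op 2 paint(3,0,R):
GGGGG
GGGGG
GGGGG
RWWWW
GKKKK
After op 3 fill(0,0,K) [15 cells changed]:
KKKKK
KKKKK
KKKKK
RWWWW
GKKKK
After op 4 paint(1,1,K):
KKKKK
KKKKK
KKKKK
RWWWW
GKKKK
After op 5 paint(4,4,B):
KKKKK
KKKKK
KKKKK
RWWWW
GKKKB
After op 6 paint(2,4,K):
KKKKK
KKKKK
KKKKK
RWWWW
GKKKB
After op 7 paint(4,1,G):
KKKKK
KKKKK
KKKKK
RWWWW
GGKKB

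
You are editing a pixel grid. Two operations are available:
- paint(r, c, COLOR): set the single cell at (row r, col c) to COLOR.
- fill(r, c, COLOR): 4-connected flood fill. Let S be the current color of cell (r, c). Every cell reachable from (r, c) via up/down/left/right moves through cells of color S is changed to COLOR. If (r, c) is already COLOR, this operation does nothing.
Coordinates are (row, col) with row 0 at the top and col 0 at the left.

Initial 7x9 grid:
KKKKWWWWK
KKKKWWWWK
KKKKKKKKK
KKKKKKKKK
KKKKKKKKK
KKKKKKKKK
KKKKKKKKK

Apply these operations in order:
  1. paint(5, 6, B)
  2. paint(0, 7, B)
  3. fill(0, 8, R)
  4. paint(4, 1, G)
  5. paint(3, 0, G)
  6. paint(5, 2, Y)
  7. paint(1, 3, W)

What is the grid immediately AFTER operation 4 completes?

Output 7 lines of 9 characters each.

After op 1 paint(5,6,B):
KKKKWWWWK
KKKKWWWWK
KKKKKKKKK
KKKKKKKKK
KKKKKKKKK
KKKKKKBKK
KKKKKKKKK
After op 2 paint(0,7,B):
KKKKWWWBK
KKKKWWWWK
KKKKKKKKK
KKKKKKKKK
KKKKKKKKK
KKKKKKBKK
KKKKKKKKK
After op 3 fill(0,8,R) [54 cells changed]:
RRRRWWWBR
RRRRWWWWR
RRRRRRRRR
RRRRRRRRR
RRRRRRRRR
RRRRRRBRR
RRRRRRRRR
After op 4 paint(4,1,G):
RRRRWWWBR
RRRRWWWWR
RRRRRRRRR
RRRRRRRRR
RGRRRRRRR
RRRRRRBRR
RRRRRRRRR

Answer: RRRRWWWBR
RRRRWWWWR
RRRRRRRRR
RRRRRRRRR
RGRRRRRRR
RRRRRRBRR
RRRRRRRRR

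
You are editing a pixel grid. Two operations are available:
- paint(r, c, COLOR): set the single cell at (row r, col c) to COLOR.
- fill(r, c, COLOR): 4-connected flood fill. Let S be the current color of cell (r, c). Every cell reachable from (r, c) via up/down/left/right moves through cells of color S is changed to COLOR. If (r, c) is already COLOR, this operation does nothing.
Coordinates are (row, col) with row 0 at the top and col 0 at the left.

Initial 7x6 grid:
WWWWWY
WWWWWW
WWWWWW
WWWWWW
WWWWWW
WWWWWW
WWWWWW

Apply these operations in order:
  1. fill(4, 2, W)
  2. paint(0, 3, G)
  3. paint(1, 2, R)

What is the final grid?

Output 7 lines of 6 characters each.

After op 1 fill(4,2,W) [0 cells changed]:
WWWWWY
WWWWWW
WWWWWW
WWWWWW
WWWWWW
WWWWWW
WWWWWW
After op 2 paint(0,3,G):
WWWGWY
WWWWWW
WWWWWW
WWWWWW
WWWWWW
WWWWWW
WWWWWW
After op 3 paint(1,2,R):
WWWGWY
WWRWWW
WWWWWW
WWWWWW
WWWWWW
WWWWWW
WWWWWW

Answer: WWWGWY
WWRWWW
WWWWWW
WWWWWW
WWWWWW
WWWWWW
WWWWWW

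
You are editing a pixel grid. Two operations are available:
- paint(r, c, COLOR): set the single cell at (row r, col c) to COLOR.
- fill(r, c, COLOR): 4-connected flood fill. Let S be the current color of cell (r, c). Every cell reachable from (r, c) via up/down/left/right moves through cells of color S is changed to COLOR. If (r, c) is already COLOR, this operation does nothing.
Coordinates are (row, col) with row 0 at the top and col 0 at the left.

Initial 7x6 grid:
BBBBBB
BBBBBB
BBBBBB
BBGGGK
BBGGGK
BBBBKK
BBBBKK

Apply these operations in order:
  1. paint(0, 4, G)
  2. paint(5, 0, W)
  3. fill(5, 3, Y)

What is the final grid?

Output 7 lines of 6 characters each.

After op 1 paint(0,4,G):
BBBBGB
BBBBBB
BBBBBB
BBGGGK
BBGGGK
BBBBKK
BBBBKK
After op 2 paint(5,0,W):
BBBBGB
BBBBBB
BBBBBB
BBGGGK
BBGGGK
WBBBKK
BBBBKK
After op 3 fill(5,3,Y) [28 cells changed]:
YYYYGY
YYYYYY
YYYYYY
YYGGGK
YYGGGK
WYYYKK
YYYYKK

Answer: YYYYGY
YYYYYY
YYYYYY
YYGGGK
YYGGGK
WYYYKK
YYYYKK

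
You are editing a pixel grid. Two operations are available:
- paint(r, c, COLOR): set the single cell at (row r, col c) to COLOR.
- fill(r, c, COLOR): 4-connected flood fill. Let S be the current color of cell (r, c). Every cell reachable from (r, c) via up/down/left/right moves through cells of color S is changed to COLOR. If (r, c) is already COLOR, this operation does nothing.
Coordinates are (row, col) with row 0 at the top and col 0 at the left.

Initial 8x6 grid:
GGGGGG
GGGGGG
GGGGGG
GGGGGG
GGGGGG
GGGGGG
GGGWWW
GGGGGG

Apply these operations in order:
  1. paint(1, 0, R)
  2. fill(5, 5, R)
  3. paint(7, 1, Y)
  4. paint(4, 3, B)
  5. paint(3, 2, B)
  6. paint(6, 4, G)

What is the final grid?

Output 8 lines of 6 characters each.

After op 1 paint(1,0,R):
GGGGGG
RGGGGG
GGGGGG
GGGGGG
GGGGGG
GGGGGG
GGGWWW
GGGGGG
After op 2 fill(5,5,R) [44 cells changed]:
RRRRRR
RRRRRR
RRRRRR
RRRRRR
RRRRRR
RRRRRR
RRRWWW
RRRRRR
After op 3 paint(7,1,Y):
RRRRRR
RRRRRR
RRRRRR
RRRRRR
RRRRRR
RRRRRR
RRRWWW
RYRRRR
After op 4 paint(4,3,B):
RRRRRR
RRRRRR
RRRRRR
RRRRRR
RRRBRR
RRRRRR
RRRWWW
RYRRRR
After op 5 paint(3,2,B):
RRRRRR
RRRRRR
RRRRRR
RRBRRR
RRRBRR
RRRRRR
RRRWWW
RYRRRR
After op 6 paint(6,4,G):
RRRRRR
RRRRRR
RRRRRR
RRBRRR
RRRBRR
RRRRRR
RRRWGW
RYRRRR

Answer: RRRRRR
RRRRRR
RRRRRR
RRBRRR
RRRBRR
RRRRRR
RRRWGW
RYRRRR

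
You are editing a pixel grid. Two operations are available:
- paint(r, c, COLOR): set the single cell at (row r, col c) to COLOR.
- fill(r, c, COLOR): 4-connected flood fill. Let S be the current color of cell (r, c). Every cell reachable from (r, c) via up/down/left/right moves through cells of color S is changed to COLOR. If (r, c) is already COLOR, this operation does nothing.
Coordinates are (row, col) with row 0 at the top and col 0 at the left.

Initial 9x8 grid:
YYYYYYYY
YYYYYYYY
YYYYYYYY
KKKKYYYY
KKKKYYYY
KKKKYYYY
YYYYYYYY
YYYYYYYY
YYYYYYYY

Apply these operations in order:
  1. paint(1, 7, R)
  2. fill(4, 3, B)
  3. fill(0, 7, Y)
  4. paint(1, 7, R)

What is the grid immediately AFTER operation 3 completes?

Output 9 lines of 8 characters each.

Answer: YYYYYYYY
YYYYYYYR
YYYYYYYY
BBBBYYYY
BBBBYYYY
BBBBYYYY
YYYYYYYY
YYYYYYYY
YYYYYYYY

Derivation:
After op 1 paint(1,7,R):
YYYYYYYY
YYYYYYYR
YYYYYYYY
KKKKYYYY
KKKKYYYY
KKKKYYYY
YYYYYYYY
YYYYYYYY
YYYYYYYY
After op 2 fill(4,3,B) [12 cells changed]:
YYYYYYYY
YYYYYYYR
YYYYYYYY
BBBBYYYY
BBBBYYYY
BBBBYYYY
YYYYYYYY
YYYYYYYY
YYYYYYYY
After op 3 fill(0,7,Y) [0 cells changed]:
YYYYYYYY
YYYYYYYR
YYYYYYYY
BBBBYYYY
BBBBYYYY
BBBBYYYY
YYYYYYYY
YYYYYYYY
YYYYYYYY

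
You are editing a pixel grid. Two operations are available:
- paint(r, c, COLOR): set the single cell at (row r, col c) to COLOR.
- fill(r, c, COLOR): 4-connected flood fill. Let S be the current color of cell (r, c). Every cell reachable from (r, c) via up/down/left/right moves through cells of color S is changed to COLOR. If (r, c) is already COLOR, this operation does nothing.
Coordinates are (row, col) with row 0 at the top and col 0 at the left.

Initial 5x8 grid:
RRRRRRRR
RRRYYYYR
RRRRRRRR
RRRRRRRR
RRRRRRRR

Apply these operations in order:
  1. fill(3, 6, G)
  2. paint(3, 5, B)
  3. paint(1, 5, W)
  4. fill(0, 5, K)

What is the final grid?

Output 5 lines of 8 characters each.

After op 1 fill(3,6,G) [36 cells changed]:
GGGGGGGG
GGGYYYYG
GGGGGGGG
GGGGGGGG
GGGGGGGG
After op 2 paint(3,5,B):
GGGGGGGG
GGGYYYYG
GGGGGGGG
GGGGGBGG
GGGGGGGG
After op 3 paint(1,5,W):
GGGGGGGG
GGGYYWYG
GGGGGGGG
GGGGGBGG
GGGGGGGG
After op 4 fill(0,5,K) [35 cells changed]:
KKKKKKKK
KKKYYWYK
KKKKKKKK
KKKKKBKK
KKKKKKKK

Answer: KKKKKKKK
KKKYYWYK
KKKKKKKK
KKKKKBKK
KKKKKKKK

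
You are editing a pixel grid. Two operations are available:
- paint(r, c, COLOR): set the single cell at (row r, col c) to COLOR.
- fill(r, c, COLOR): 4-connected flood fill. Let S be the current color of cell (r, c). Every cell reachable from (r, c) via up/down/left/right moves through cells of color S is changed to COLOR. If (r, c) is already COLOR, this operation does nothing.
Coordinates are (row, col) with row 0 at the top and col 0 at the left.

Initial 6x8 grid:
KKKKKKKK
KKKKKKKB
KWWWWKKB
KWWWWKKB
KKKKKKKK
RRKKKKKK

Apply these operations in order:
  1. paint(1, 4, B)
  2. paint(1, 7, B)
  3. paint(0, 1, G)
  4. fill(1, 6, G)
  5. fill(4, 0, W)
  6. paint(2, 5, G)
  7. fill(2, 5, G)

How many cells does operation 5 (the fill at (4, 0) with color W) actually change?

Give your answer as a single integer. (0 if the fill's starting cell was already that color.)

After op 1 paint(1,4,B):
KKKKKKKK
KKKKBKKB
KWWWWKKB
KWWWWKKB
KKKKKKKK
RRKKKKKK
After op 2 paint(1,7,B):
KKKKKKKK
KKKKBKKB
KWWWWKKB
KWWWWKKB
KKKKKKKK
RRKKKKKK
After op 3 paint(0,1,G):
KGKKKKKK
KKKKBKKB
KWWWWKKB
KWWWWKKB
KKKKKKKK
RRKKKKKK
After op 4 fill(1,6,G) [33 cells changed]:
GGGGGGGG
GGGGBGGB
GWWWWGGB
GWWWWGGB
GGGGGGGG
RRGGGGGG
After op 5 fill(4,0,W) [34 cells changed]:
WWWWWWWW
WWWWBWWB
WWWWWWWB
WWWWWWWB
WWWWWWWW
RRWWWWWW

Answer: 34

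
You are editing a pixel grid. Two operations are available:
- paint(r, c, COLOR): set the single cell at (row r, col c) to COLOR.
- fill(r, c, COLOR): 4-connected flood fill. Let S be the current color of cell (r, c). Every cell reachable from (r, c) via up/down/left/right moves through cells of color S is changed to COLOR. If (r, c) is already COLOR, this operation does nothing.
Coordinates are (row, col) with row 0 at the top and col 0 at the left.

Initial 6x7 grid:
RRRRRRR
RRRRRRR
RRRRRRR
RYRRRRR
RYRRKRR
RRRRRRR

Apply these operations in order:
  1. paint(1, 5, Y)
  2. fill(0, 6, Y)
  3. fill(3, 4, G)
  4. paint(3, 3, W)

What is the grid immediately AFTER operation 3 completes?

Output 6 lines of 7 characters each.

Answer: GGGGGGG
GGGGGGG
GGGGGGG
GGGGGGG
GGGGKGG
GGGGGGG

Derivation:
After op 1 paint(1,5,Y):
RRRRRRR
RRRRRYR
RRRRRRR
RYRRRRR
RYRRKRR
RRRRRRR
After op 2 fill(0,6,Y) [38 cells changed]:
YYYYYYY
YYYYYYY
YYYYYYY
YYYYYYY
YYYYKYY
YYYYYYY
After op 3 fill(3,4,G) [41 cells changed]:
GGGGGGG
GGGGGGG
GGGGGGG
GGGGGGG
GGGGKGG
GGGGGGG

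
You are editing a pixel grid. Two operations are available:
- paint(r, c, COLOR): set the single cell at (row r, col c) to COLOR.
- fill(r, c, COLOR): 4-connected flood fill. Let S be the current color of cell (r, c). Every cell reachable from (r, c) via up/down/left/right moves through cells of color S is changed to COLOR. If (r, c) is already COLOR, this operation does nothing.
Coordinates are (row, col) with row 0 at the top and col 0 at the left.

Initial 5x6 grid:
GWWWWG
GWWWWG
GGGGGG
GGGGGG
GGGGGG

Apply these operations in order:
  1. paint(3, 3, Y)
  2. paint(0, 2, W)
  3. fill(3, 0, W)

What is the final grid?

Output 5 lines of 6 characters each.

After op 1 paint(3,3,Y):
GWWWWG
GWWWWG
GGGGGG
GGGYGG
GGGGGG
After op 2 paint(0,2,W):
GWWWWG
GWWWWG
GGGGGG
GGGYGG
GGGGGG
After op 3 fill(3,0,W) [21 cells changed]:
WWWWWW
WWWWWW
WWWWWW
WWWYWW
WWWWWW

Answer: WWWWWW
WWWWWW
WWWWWW
WWWYWW
WWWWWW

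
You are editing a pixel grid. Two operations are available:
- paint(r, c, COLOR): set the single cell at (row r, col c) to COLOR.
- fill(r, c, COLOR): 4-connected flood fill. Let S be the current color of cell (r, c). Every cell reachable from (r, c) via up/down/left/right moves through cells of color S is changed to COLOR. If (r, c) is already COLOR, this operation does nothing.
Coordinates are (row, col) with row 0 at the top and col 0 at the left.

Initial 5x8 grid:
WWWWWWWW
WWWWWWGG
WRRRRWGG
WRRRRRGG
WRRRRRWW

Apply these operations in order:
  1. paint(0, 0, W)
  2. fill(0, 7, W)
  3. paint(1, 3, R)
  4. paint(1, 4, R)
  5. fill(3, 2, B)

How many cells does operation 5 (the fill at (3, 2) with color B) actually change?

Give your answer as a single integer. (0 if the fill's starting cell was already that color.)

After op 1 paint(0,0,W):
WWWWWWWW
WWWWWWGG
WRRRRWGG
WRRRRRGG
WRRRRRWW
After op 2 fill(0,7,W) [0 cells changed]:
WWWWWWWW
WWWWWWGG
WRRRRWGG
WRRRRRGG
WRRRRRWW
After op 3 paint(1,3,R):
WWWWWWWW
WWWRWWGG
WRRRRWGG
WRRRRRGG
WRRRRRWW
After op 4 paint(1,4,R):
WWWWWWWW
WWWRRWGG
WRRRRWGG
WRRRRRGG
WRRRRRWW
After op 5 fill(3,2,B) [16 cells changed]:
WWWWWWWW
WWWBBWGG
WBBBBWGG
WBBBBBGG
WBBBBBWW

Answer: 16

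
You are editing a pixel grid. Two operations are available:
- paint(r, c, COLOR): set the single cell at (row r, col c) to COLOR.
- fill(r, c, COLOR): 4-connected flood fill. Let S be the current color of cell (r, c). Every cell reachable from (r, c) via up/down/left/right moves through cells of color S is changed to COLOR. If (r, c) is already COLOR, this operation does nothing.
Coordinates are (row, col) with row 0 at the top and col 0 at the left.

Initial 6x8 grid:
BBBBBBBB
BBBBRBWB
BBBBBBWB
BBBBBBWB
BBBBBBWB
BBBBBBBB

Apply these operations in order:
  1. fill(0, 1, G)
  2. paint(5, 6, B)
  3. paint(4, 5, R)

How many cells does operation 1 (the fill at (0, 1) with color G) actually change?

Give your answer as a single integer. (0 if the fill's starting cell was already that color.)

After op 1 fill(0,1,G) [43 cells changed]:
GGGGGGGG
GGGGRGWG
GGGGGGWG
GGGGGGWG
GGGGGGWG
GGGGGGGG

Answer: 43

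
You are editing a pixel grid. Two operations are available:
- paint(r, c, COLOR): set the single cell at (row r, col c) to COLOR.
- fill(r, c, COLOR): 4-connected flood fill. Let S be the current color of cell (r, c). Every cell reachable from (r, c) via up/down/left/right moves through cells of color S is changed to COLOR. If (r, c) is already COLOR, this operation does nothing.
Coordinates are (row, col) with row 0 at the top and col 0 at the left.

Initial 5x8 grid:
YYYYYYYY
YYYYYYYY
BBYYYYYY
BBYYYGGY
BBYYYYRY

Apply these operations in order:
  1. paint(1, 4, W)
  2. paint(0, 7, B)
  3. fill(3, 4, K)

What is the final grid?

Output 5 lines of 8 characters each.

Answer: KKKKKKKB
KKKKWKKK
BBKKKKKK
BBKKKGGK
BBKKKKRK

Derivation:
After op 1 paint(1,4,W):
YYYYYYYY
YYYYWYYY
BBYYYYYY
BBYYYGGY
BBYYYYRY
After op 2 paint(0,7,B):
YYYYYYYB
YYYYWYYY
BBYYYYYY
BBYYYGGY
BBYYYYRY
After op 3 fill(3,4,K) [29 cells changed]:
KKKKKKKB
KKKKWKKK
BBKKKKKK
BBKKKGGK
BBKKKKRK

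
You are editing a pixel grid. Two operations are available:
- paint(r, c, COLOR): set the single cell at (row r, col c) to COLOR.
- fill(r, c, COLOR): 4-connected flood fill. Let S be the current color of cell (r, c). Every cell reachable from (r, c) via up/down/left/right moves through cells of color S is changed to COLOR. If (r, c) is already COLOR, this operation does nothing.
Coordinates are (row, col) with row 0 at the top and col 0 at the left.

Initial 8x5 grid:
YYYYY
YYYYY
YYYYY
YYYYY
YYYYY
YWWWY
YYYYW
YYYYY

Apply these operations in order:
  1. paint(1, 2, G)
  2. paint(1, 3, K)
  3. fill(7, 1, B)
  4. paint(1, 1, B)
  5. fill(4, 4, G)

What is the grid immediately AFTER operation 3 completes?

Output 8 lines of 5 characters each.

After op 1 paint(1,2,G):
YYYYY
YYGYY
YYYYY
YYYYY
YYYYY
YWWWY
YYYYW
YYYYY
After op 2 paint(1,3,K):
YYYYY
YYGKY
YYYYY
YYYYY
YYYYY
YWWWY
YYYYW
YYYYY
After op 3 fill(7,1,B) [34 cells changed]:
BBBBB
BBGKB
BBBBB
BBBBB
BBBBB
BWWWB
BBBBW
BBBBB

Answer: BBBBB
BBGKB
BBBBB
BBBBB
BBBBB
BWWWB
BBBBW
BBBBB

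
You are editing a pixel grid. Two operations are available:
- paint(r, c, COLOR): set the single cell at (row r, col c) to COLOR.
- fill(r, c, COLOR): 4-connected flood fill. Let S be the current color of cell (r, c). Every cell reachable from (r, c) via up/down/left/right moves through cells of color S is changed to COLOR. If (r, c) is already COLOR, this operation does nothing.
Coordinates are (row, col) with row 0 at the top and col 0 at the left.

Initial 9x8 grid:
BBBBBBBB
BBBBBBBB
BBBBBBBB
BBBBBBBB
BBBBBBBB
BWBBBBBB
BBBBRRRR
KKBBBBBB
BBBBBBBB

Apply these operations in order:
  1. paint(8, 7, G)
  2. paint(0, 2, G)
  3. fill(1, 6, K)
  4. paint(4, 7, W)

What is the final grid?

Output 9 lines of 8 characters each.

Answer: KKGKKKKK
KKKKKKKK
KKKKKKKK
KKKKKKKK
KKKKKKKW
KWKKKKKK
KKKKRRRR
KKKKKKKK
KKKKKKKG

Derivation:
After op 1 paint(8,7,G):
BBBBBBBB
BBBBBBBB
BBBBBBBB
BBBBBBBB
BBBBBBBB
BWBBBBBB
BBBBRRRR
KKBBBBBB
BBBBBBBG
After op 2 paint(0,2,G):
BBGBBBBB
BBBBBBBB
BBBBBBBB
BBBBBBBB
BBBBBBBB
BWBBBBBB
BBBBRRRR
KKBBBBBB
BBBBBBBG
After op 3 fill(1,6,K) [63 cells changed]:
KKGKKKKK
KKKKKKKK
KKKKKKKK
KKKKKKKK
KKKKKKKK
KWKKKKKK
KKKKRRRR
KKKKKKKK
KKKKKKKG
After op 4 paint(4,7,W):
KKGKKKKK
KKKKKKKK
KKKKKKKK
KKKKKKKK
KKKKKKKW
KWKKKKKK
KKKKRRRR
KKKKKKKK
KKKKKKKG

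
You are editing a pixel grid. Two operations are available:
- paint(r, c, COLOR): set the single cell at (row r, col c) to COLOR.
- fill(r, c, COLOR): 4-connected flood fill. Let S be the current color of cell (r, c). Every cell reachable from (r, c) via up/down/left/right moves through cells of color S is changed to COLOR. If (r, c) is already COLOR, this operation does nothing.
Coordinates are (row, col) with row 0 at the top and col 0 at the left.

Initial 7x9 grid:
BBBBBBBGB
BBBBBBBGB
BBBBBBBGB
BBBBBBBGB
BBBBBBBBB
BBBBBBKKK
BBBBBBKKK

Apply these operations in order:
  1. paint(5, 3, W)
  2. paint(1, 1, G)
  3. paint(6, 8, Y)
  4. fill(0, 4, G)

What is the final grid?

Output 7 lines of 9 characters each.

After op 1 paint(5,3,W):
BBBBBBBGB
BBBBBBBGB
BBBBBBBGB
BBBBBBBGB
BBBBBBBBB
BBBWBBKKK
BBBBBBKKK
After op 2 paint(1,1,G):
BBBBBBBGB
BGBBBBBGB
BBBBBBBGB
BBBBBBBGB
BBBBBBBBB
BBBWBBKKK
BBBBBBKKK
After op 3 paint(6,8,Y):
BBBBBBBGB
BGBBBBBGB
BBBBBBBGB
BBBBBBBGB
BBBBBBBBB
BBBWBBKKK
BBBBBBKKY
After op 4 fill(0,4,G) [51 cells changed]:
GGGGGGGGG
GGGGGGGGG
GGGGGGGGG
GGGGGGGGG
GGGGGGGGG
GGGWGGKKK
GGGGGGKKY

Answer: GGGGGGGGG
GGGGGGGGG
GGGGGGGGG
GGGGGGGGG
GGGGGGGGG
GGGWGGKKK
GGGGGGKKY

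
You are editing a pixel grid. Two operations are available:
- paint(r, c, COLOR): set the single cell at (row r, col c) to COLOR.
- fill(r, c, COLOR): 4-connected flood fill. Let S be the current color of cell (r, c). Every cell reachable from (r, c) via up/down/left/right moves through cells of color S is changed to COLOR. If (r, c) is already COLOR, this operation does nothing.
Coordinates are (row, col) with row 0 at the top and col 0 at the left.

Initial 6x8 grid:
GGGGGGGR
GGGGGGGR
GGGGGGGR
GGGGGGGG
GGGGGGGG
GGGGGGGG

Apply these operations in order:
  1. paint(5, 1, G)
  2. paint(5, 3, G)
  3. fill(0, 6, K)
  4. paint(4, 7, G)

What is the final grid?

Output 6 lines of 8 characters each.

After op 1 paint(5,1,G):
GGGGGGGR
GGGGGGGR
GGGGGGGR
GGGGGGGG
GGGGGGGG
GGGGGGGG
After op 2 paint(5,3,G):
GGGGGGGR
GGGGGGGR
GGGGGGGR
GGGGGGGG
GGGGGGGG
GGGGGGGG
After op 3 fill(0,6,K) [45 cells changed]:
KKKKKKKR
KKKKKKKR
KKKKKKKR
KKKKKKKK
KKKKKKKK
KKKKKKKK
After op 4 paint(4,7,G):
KKKKKKKR
KKKKKKKR
KKKKKKKR
KKKKKKKK
KKKKKKKG
KKKKKKKK

Answer: KKKKKKKR
KKKKKKKR
KKKKKKKR
KKKKKKKK
KKKKKKKG
KKKKKKKK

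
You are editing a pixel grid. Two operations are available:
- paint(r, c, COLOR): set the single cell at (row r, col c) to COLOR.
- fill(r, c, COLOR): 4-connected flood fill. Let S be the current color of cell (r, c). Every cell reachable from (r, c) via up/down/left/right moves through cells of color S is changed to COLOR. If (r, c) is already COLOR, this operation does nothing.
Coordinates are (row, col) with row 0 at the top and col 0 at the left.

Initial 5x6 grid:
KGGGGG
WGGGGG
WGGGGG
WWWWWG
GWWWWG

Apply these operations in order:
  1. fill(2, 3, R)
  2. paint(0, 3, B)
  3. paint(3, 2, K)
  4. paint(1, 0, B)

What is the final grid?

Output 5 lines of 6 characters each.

After op 1 fill(2,3,R) [17 cells changed]:
KRRRRR
WRRRRR
WRRRRR
WWWWWR
GWWWWR
After op 2 paint(0,3,B):
KRRBRR
WRRRRR
WRRRRR
WWWWWR
GWWWWR
After op 3 paint(3,2,K):
KRRBRR
WRRRRR
WRRRRR
WWKWWR
GWWWWR
After op 4 paint(1,0,B):
KRRBRR
BRRRRR
WRRRRR
WWKWWR
GWWWWR

Answer: KRRBRR
BRRRRR
WRRRRR
WWKWWR
GWWWWR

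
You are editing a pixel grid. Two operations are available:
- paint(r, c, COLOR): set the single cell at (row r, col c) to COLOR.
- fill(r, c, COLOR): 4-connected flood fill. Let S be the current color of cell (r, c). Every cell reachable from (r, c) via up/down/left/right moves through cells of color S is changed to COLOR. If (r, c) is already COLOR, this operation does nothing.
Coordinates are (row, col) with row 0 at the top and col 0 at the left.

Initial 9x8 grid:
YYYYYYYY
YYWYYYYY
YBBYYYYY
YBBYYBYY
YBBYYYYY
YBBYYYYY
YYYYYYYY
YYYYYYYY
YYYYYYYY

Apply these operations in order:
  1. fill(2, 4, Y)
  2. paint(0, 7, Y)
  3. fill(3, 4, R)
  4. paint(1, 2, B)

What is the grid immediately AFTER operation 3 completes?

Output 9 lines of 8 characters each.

After op 1 fill(2,4,Y) [0 cells changed]:
YYYYYYYY
YYWYYYYY
YBBYYYYY
YBBYYBYY
YBBYYYYY
YBBYYYYY
YYYYYYYY
YYYYYYYY
YYYYYYYY
After op 2 paint(0,7,Y):
YYYYYYYY
YYWYYYYY
YBBYYYYY
YBBYYBYY
YBBYYYYY
YBBYYYYY
YYYYYYYY
YYYYYYYY
YYYYYYYY
After op 3 fill(3,4,R) [62 cells changed]:
RRRRRRRR
RRWRRRRR
RBBRRRRR
RBBRRBRR
RBBRRRRR
RBBRRRRR
RRRRRRRR
RRRRRRRR
RRRRRRRR

Answer: RRRRRRRR
RRWRRRRR
RBBRRRRR
RBBRRBRR
RBBRRRRR
RBBRRRRR
RRRRRRRR
RRRRRRRR
RRRRRRRR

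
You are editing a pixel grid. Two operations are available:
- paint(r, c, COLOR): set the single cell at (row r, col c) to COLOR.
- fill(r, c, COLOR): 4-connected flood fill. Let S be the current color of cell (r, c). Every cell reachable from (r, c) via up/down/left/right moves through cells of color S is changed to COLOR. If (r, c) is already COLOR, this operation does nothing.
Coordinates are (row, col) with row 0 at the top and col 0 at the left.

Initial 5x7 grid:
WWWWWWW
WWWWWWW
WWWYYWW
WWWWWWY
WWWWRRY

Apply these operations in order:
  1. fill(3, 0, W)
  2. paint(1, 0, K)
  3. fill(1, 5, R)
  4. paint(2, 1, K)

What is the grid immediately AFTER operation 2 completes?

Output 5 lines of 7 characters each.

After op 1 fill(3,0,W) [0 cells changed]:
WWWWWWW
WWWWWWW
WWWYYWW
WWWWWWY
WWWWRRY
After op 2 paint(1,0,K):
WWWWWWW
KWWWWWW
WWWYYWW
WWWWWWY
WWWWRRY

Answer: WWWWWWW
KWWWWWW
WWWYYWW
WWWWWWY
WWWWRRY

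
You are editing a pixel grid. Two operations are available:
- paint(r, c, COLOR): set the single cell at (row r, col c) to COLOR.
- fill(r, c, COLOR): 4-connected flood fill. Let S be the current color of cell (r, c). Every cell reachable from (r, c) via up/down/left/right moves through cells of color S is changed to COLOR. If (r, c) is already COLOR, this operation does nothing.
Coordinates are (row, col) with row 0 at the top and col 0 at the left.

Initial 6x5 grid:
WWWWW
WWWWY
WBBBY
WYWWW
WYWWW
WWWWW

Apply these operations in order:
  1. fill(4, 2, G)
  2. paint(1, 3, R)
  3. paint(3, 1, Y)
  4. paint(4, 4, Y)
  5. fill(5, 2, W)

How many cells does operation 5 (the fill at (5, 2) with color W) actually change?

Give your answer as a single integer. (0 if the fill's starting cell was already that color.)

After op 1 fill(4,2,G) [23 cells changed]:
GGGGG
GGGGY
GBBBY
GYGGG
GYGGG
GGGGG
After op 2 paint(1,3,R):
GGGGG
GGGRY
GBBBY
GYGGG
GYGGG
GGGGG
After op 3 paint(3,1,Y):
GGGGG
GGGRY
GBBBY
GYGGG
GYGGG
GGGGG
After op 4 paint(4,4,Y):
GGGGG
GGGRY
GBBBY
GYGGG
GYGGY
GGGGG
After op 5 fill(5,2,W) [21 cells changed]:
WWWWW
WWWRY
WBBBY
WYWWW
WYWWY
WWWWW

Answer: 21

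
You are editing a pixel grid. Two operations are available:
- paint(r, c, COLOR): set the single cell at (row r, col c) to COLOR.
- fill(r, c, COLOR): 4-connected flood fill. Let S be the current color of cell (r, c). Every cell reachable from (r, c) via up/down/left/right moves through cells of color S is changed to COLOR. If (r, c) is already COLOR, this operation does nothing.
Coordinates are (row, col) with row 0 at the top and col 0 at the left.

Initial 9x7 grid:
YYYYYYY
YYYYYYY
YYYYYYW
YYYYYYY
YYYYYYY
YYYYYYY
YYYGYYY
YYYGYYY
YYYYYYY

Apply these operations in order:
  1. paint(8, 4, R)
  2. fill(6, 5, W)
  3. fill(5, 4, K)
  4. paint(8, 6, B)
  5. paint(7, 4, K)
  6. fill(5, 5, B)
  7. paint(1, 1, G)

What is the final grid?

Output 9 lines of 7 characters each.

After op 1 paint(8,4,R):
YYYYYYY
YYYYYYY
YYYYYYW
YYYYYYY
YYYYYYY
YYYYYYY
YYYGYYY
YYYGYYY
YYYYRYY
After op 2 fill(6,5,W) [59 cells changed]:
WWWWWWW
WWWWWWW
WWWWWWW
WWWWWWW
WWWWWWW
WWWWWWW
WWWGWWW
WWWGWWW
WWWWRWW
After op 3 fill(5,4,K) [60 cells changed]:
KKKKKKK
KKKKKKK
KKKKKKK
KKKKKKK
KKKKKKK
KKKKKKK
KKKGKKK
KKKGKKK
KKKKRKK
After op 4 paint(8,6,B):
KKKKKKK
KKKKKKK
KKKKKKK
KKKKKKK
KKKKKKK
KKKKKKK
KKKGKKK
KKKGKKK
KKKKRKB
After op 5 paint(7,4,K):
KKKKKKK
KKKKKKK
KKKKKKK
KKKKKKK
KKKKKKK
KKKKKKK
KKKGKKK
KKKGKKK
KKKKRKB
After op 6 fill(5,5,B) [59 cells changed]:
BBBBBBB
BBBBBBB
BBBBBBB
BBBBBBB
BBBBBBB
BBBBBBB
BBBGBBB
BBBGBBB
BBBBRBB
After op 7 paint(1,1,G):
BBBBBBB
BGBBBBB
BBBBBBB
BBBBBBB
BBBBBBB
BBBBBBB
BBBGBBB
BBBGBBB
BBBBRBB

Answer: BBBBBBB
BGBBBBB
BBBBBBB
BBBBBBB
BBBBBBB
BBBBBBB
BBBGBBB
BBBGBBB
BBBBRBB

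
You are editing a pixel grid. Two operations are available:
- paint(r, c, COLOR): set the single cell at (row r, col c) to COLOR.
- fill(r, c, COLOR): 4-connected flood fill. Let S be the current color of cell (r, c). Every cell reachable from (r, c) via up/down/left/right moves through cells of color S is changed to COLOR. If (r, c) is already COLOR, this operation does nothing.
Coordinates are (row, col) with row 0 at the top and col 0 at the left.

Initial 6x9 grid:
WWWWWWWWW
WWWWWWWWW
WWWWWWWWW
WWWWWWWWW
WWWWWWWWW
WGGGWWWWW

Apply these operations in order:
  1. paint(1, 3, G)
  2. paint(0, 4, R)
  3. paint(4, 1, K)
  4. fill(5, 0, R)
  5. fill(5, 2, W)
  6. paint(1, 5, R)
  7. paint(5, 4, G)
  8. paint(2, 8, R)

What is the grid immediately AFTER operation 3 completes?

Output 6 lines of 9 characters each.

Answer: WWWWRWWWW
WWWGWWWWW
WWWWWWWWW
WWWWWWWWW
WKWWWWWWW
WGGGWWWWW

Derivation:
After op 1 paint(1,3,G):
WWWWWWWWW
WWWGWWWWW
WWWWWWWWW
WWWWWWWWW
WWWWWWWWW
WGGGWWWWW
After op 2 paint(0,4,R):
WWWWRWWWW
WWWGWWWWW
WWWWWWWWW
WWWWWWWWW
WWWWWWWWW
WGGGWWWWW
After op 3 paint(4,1,K):
WWWWRWWWW
WWWGWWWWW
WWWWWWWWW
WWWWWWWWW
WKWWWWWWW
WGGGWWWWW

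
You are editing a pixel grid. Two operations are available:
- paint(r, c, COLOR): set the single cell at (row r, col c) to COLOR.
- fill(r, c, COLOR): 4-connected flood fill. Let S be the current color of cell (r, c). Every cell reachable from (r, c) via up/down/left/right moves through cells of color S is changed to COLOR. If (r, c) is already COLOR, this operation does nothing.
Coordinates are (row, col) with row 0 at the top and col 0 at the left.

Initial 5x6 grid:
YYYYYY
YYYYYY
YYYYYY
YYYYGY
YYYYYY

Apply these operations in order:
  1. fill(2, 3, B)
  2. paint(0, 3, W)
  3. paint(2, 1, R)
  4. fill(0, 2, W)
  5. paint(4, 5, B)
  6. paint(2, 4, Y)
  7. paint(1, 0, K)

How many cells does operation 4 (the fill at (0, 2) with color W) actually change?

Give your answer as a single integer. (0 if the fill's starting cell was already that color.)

Answer: 27

Derivation:
After op 1 fill(2,3,B) [29 cells changed]:
BBBBBB
BBBBBB
BBBBBB
BBBBGB
BBBBBB
After op 2 paint(0,3,W):
BBBWBB
BBBBBB
BBBBBB
BBBBGB
BBBBBB
After op 3 paint(2,1,R):
BBBWBB
BBBBBB
BRBBBB
BBBBGB
BBBBBB
After op 4 fill(0,2,W) [27 cells changed]:
WWWWWW
WWWWWW
WRWWWW
WWWWGW
WWWWWW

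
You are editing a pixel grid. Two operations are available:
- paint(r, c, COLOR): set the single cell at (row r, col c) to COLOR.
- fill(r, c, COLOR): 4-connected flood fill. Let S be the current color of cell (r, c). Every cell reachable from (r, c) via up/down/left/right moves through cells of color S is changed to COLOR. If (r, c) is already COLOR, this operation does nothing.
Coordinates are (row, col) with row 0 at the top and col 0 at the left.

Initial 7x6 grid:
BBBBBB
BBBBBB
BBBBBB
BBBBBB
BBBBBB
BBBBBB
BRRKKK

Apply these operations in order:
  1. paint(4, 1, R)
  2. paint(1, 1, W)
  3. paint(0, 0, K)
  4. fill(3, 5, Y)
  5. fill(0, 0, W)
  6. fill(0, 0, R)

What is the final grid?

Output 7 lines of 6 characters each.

Answer: RYYYYY
YWYYYY
YYYYYY
YYYYYY
YRYYYY
YYYYYY
YRRKKK

Derivation:
After op 1 paint(4,1,R):
BBBBBB
BBBBBB
BBBBBB
BBBBBB
BRBBBB
BBBBBB
BRRKKK
After op 2 paint(1,1,W):
BBBBBB
BWBBBB
BBBBBB
BBBBBB
BRBBBB
BBBBBB
BRRKKK
After op 3 paint(0,0,K):
KBBBBB
BWBBBB
BBBBBB
BBBBBB
BRBBBB
BBBBBB
BRRKKK
After op 4 fill(3,5,Y) [34 cells changed]:
KYYYYY
YWYYYY
YYYYYY
YYYYYY
YRYYYY
YYYYYY
YRRKKK
After op 5 fill(0,0,W) [1 cells changed]:
WYYYYY
YWYYYY
YYYYYY
YYYYYY
YRYYYY
YYYYYY
YRRKKK
After op 6 fill(0,0,R) [1 cells changed]:
RYYYYY
YWYYYY
YYYYYY
YYYYYY
YRYYYY
YYYYYY
YRRKKK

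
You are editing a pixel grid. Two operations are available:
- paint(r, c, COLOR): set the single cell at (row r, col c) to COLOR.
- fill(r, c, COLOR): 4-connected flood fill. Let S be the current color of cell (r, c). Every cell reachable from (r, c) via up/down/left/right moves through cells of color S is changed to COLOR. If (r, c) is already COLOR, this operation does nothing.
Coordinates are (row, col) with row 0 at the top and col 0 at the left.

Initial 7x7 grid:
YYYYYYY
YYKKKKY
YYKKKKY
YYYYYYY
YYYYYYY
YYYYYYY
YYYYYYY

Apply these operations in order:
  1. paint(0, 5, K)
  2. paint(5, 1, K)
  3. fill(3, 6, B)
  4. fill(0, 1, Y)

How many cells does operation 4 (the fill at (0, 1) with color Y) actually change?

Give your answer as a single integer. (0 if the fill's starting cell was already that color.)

After op 1 paint(0,5,K):
YYYYYKY
YYKKKKY
YYKKKKY
YYYYYYY
YYYYYYY
YYYYYYY
YYYYYYY
After op 2 paint(5,1,K):
YYYYYKY
YYKKKKY
YYKKKKY
YYYYYYY
YYYYYYY
YKYYYYY
YYYYYYY
After op 3 fill(3,6,B) [39 cells changed]:
BBBBBKB
BBKKKKB
BBKKKKB
BBBBBBB
BBBBBBB
BKBBBBB
BBBBBBB
After op 4 fill(0,1,Y) [39 cells changed]:
YYYYYKY
YYKKKKY
YYKKKKY
YYYYYYY
YYYYYYY
YKYYYYY
YYYYYYY

Answer: 39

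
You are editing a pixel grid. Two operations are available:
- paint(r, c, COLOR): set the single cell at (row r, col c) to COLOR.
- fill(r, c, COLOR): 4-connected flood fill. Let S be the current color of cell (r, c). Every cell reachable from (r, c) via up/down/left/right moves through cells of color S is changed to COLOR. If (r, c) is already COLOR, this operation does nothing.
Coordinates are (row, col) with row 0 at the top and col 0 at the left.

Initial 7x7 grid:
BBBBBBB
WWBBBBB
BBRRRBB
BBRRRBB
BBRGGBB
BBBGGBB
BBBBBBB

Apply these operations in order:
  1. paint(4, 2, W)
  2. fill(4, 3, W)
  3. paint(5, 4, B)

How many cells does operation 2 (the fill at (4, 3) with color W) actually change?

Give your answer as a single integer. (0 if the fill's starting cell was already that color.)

Answer: 4

Derivation:
After op 1 paint(4,2,W):
BBBBBBB
WWBBBBB
BBRRRBB
BBRRRBB
BBWGGBB
BBBGGBB
BBBBBBB
After op 2 fill(4,3,W) [4 cells changed]:
BBBBBBB
WWBBBBB
BBRRRBB
BBRRRBB
BBWWWBB
BBBWWBB
BBBBBBB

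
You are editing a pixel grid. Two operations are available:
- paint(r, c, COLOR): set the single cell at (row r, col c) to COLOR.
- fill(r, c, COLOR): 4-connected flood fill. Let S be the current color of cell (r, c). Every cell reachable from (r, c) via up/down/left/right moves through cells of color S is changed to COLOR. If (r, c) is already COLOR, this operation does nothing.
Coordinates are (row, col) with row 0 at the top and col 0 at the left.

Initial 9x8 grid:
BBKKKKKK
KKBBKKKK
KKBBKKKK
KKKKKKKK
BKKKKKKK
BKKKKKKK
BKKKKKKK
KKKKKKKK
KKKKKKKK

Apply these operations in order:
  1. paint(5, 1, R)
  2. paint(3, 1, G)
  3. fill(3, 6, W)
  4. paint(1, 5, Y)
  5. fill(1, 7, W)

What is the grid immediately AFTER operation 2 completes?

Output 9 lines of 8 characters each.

After op 1 paint(5,1,R):
BBKKKKKK
KKBBKKKK
KKBBKKKK
KKKKKKKK
BKKKKKKK
BRKKKKKK
BKKKKKKK
KKKKKKKK
KKKKKKKK
After op 2 paint(3,1,G):
BBKKKKKK
KKBBKKKK
KKBBKKKK
KGKKKKKK
BKKKKKKK
BRKKKKKK
BKKKKKKK
KKKKKKKK
KKKKKKKK

Answer: BBKKKKKK
KKBBKKKK
KKBBKKKK
KGKKKKKK
BKKKKKKK
BRKKKKKK
BKKKKKKK
KKKKKKKK
KKKKKKKK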